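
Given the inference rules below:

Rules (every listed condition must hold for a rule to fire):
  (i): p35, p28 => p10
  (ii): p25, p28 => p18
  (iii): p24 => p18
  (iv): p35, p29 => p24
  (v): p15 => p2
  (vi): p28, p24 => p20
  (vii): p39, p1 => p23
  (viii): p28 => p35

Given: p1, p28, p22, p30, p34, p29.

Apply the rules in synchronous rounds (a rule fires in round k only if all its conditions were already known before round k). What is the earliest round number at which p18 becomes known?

Round 1 — (viii), derive p35.
Round 2 — (i), (iv), derive p10, p24.
Round 3 — (iii), (vi), derive p18, p20.
p18 first appears in round 3.

3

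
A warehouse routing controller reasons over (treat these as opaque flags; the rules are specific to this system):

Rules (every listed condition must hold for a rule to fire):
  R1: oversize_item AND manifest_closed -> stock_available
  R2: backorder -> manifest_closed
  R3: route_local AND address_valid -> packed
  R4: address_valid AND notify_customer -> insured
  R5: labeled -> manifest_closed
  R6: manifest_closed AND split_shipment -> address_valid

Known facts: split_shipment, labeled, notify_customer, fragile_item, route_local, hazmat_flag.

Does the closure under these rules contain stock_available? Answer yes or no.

no

Round 1: R5 [labeled -> manifest_closed]. Adds manifest_closed.
Round 2: R6 [manifest_closed AND split_shipment -> address_valid]. Adds address_valid.
Round 3: R3 [route_local AND address_valid -> packed]; R4 [address_valid AND notify_customer -> insured]. Adds packed, insured.
Fixed point reached. stock_available is concluded only by R1; R1 needs oversize_item (never derived).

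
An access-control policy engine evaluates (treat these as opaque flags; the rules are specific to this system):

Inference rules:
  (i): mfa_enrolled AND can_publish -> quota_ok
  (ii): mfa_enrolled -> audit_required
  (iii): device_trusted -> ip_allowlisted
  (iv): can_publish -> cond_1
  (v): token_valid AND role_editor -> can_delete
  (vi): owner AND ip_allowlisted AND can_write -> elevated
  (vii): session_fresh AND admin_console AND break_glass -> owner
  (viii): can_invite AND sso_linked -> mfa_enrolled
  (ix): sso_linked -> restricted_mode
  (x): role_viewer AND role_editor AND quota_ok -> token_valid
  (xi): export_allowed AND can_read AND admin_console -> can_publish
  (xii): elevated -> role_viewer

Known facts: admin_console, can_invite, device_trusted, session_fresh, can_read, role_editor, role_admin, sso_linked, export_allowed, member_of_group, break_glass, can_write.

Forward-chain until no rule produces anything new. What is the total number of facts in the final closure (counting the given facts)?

24

Round 1 — (iii), (vii), (viii), (ix), (xi), derive ip_allowlisted, owner, mfa_enrolled, restricted_mode, can_publish.
Round 2 — (i), (ii), (iv), (vi), derive quota_ok, audit_required, cond_1, elevated.
Round 3 — (xii), derive role_viewer.
Round 4 — (x), derive token_valid.
Round 5 — (v), derive can_delete.
Closure: {admin_console, audit_required, break_glass, can_delete, can_invite, can_publish, can_read, can_write, cond_1, device_trusted, elevated, export_allowed, ip_allowlisted, member_of_group, mfa_enrolled, owner, quota_ok, restricted_mode, role_admin, role_editor, role_viewer, session_fresh, sso_linked, token_valid} — 24 facts.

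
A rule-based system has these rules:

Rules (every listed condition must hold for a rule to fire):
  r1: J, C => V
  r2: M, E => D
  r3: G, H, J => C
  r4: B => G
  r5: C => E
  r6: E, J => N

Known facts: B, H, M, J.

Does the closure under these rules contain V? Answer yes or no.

yes

Round 1 — r4, derive G.
Round 2 — r3, derive C.
Round 3 — r1, r5, derive V, E.
Round 4 — r2, r6, derive D, N.
V appears in round 3, so it is derivable.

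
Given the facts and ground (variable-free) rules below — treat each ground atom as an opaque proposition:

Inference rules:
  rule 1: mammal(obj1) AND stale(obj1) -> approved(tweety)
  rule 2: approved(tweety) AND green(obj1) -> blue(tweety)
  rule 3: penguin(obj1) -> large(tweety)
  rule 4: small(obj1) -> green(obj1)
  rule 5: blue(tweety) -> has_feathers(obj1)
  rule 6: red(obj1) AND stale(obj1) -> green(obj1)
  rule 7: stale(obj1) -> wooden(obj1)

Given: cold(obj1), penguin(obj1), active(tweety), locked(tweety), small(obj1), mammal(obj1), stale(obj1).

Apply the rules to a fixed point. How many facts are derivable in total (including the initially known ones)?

13

Round 1: rule 1 [mammal(obj1) AND stale(obj1) -> approved(tweety)]; rule 3 [penguin(obj1) -> large(tweety)]; rule 4 [small(obj1) -> green(obj1)]; rule 7 [stale(obj1) -> wooden(obj1)]. New: approved(tweety), large(tweety), green(obj1), wooden(obj1).
Round 2: rule 2 [approved(tweety) AND green(obj1) -> blue(tweety)]. New: blue(tweety).
Round 3: rule 5 [blue(tweety) -> has_feathers(obj1)]. New: has_feathers(obj1).
Closure: {active(tweety), approved(tweety), blue(tweety), cold(obj1), green(obj1), has_feathers(obj1), large(tweety), locked(tweety), mammal(obj1), penguin(obj1), small(obj1), stale(obj1), wooden(obj1)} — 13 facts.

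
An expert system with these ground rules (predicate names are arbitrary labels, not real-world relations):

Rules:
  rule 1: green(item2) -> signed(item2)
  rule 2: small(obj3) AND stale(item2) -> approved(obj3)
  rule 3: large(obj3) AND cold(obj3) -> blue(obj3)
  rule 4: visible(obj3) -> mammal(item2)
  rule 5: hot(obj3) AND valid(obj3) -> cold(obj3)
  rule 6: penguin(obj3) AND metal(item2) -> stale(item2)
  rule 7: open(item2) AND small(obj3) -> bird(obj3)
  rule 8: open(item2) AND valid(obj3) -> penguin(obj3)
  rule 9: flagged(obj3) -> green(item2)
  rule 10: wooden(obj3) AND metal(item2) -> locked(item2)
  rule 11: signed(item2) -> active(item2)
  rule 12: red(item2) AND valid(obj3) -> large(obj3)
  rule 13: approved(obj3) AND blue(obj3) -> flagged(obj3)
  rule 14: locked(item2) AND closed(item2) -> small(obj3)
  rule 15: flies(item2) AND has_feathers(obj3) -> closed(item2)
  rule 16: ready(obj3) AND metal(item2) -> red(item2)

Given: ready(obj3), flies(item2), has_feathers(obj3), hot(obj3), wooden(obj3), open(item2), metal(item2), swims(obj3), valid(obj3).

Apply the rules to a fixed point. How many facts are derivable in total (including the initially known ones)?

24

Round 1: rule 5 [hot(obj3) AND valid(obj3) -> cold(obj3)]; rule 8 [open(item2) AND valid(obj3) -> penguin(obj3)]; rule 10 [wooden(obj3) AND metal(item2) -> locked(item2)]; rule 15 [flies(item2) AND has_feathers(obj3) -> closed(item2)]; rule 16 [ready(obj3) AND metal(item2) -> red(item2)]. Adds cold(obj3), penguin(obj3), locked(item2), closed(item2), red(item2).
Round 2: rule 6 [penguin(obj3) AND metal(item2) -> stale(item2)]; rule 12 [red(item2) AND valid(obj3) -> large(obj3)]; rule 14 [locked(item2) AND closed(item2) -> small(obj3)]. Adds stale(item2), large(obj3), small(obj3).
Round 3: rule 2 [small(obj3) AND stale(item2) -> approved(obj3)]; rule 3 [large(obj3) AND cold(obj3) -> blue(obj3)]; rule 7 [open(item2) AND small(obj3) -> bird(obj3)]. Adds approved(obj3), blue(obj3), bird(obj3).
Round 4: rule 13 [approved(obj3) AND blue(obj3) -> flagged(obj3)]. Adds flagged(obj3).
Round 5: rule 9 [flagged(obj3) -> green(item2)]. Adds green(item2).
Round 6: rule 1 [green(item2) -> signed(item2)]. Adds signed(item2).
Round 7: rule 11 [signed(item2) -> active(item2)]. Adds active(item2).
Closure: {active(item2), approved(obj3), bird(obj3), blue(obj3), closed(item2), cold(obj3), flagged(obj3), flies(item2), green(item2), has_feathers(obj3), hot(obj3), large(obj3), locked(item2), metal(item2), open(item2), penguin(obj3), ready(obj3), red(item2), signed(item2), small(obj3), stale(item2), swims(obj3), valid(obj3), wooden(obj3)} — 24 facts.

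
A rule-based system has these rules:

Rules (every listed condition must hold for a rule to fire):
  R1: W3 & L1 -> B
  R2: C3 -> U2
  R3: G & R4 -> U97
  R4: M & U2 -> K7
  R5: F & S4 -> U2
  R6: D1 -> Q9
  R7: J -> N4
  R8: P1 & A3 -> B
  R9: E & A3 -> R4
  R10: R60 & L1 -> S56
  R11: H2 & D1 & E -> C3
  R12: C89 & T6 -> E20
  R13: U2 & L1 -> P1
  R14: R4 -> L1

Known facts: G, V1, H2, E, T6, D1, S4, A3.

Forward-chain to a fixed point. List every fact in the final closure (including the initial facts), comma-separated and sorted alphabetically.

A3, B, C3, D1, E, G, H2, L1, P1, Q9, R4, S4, T6, U2, U97, V1

Round 1: R6 [D1 -> Q9]; R9 [E & A3 -> R4]; R11 [H2 & D1 & E -> C3]. New: Q9, R4, C3.
Round 2: R2 [C3 -> U2]; R3 [G & R4 -> U97]; R14 [R4 -> L1]. New: U2, U97, L1.
Round 3: R13 [U2 & L1 -> P1]. New: P1.
Round 4: R8 [P1 & A3 -> B]. New: B.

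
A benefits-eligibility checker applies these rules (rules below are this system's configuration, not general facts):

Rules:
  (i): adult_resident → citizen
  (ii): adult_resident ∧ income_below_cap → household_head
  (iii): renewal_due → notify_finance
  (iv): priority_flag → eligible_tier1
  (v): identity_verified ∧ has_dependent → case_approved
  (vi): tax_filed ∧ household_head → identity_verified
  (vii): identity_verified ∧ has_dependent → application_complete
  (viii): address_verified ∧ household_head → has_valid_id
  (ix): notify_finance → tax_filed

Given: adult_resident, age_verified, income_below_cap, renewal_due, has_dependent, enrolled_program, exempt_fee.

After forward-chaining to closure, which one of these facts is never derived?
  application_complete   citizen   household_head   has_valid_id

has_valid_id

Round 1 — (i), (ii), (iii), derive citizen, household_head, notify_finance.
Round 2 — (ix), derive tax_filed.
Round 3 — (vi), derive identity_verified.
Round 4 — (v), (vii), derive case_approved, application_complete.
Derived: household_head (round 1), application_complete (round 4), citizen (round 1). has_valid_id never appears in any round.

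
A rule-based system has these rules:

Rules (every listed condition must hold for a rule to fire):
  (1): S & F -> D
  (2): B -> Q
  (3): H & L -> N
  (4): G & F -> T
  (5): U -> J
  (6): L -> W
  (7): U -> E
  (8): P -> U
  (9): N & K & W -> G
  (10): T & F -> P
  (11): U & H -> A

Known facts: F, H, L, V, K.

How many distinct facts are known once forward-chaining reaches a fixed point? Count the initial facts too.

14

Round 1: (3) [H & L -> N]; (6) [L -> W]. New: N, W.
Round 2: (9) [N & K & W -> G]. New: G.
Round 3: (4) [G & F -> T]. New: T.
Round 4: (10) [T & F -> P]. New: P.
Round 5: (8) [P -> U]. New: U.
Round 6: (5) [U -> J]; (7) [U -> E]; (11) [U & H -> A]. New: J, E, A.
Closure: {A, E, F, G, H, J, K, L, N, P, T, U, V, W} — 14 facts.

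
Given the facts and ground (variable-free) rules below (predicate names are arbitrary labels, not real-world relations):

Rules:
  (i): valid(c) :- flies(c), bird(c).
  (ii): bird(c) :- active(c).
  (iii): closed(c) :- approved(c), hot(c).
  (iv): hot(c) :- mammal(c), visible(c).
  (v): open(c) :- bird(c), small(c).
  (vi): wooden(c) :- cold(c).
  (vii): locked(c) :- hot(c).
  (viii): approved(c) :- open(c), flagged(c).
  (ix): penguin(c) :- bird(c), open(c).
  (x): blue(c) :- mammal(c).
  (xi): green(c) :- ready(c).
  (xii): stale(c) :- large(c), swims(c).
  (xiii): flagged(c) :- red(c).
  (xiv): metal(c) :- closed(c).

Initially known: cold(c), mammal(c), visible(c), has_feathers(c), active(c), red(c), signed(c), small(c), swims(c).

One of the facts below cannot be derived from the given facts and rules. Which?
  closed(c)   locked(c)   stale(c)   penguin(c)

stale(c)

[1] (ii) [bird(c) :- active(c).]; (iv) [hot(c) :- mammal(c), visible(c).]; (vi) [wooden(c) :- cold(c).]; (x) [blue(c) :- mammal(c).]; (xiii) [flagged(c) :- red(c).]. ⇒ new: bird(c), hot(c), wooden(c), blue(c), flagged(c).
[2] (v) [open(c) :- bird(c), small(c).]; (vii) [locked(c) :- hot(c).]. ⇒ new: open(c), locked(c).
[3] (viii) [approved(c) :- open(c), flagged(c).]; (ix) [penguin(c) :- bird(c), open(c).]. ⇒ new: approved(c), penguin(c).
[4] (iii) [closed(c) :- approved(c), hot(c).]. ⇒ new: closed(c).
[5] (xiv) [metal(c) :- closed(c).]. ⇒ new: metal(c).
Derived: penguin(c) (round 3), locked(c) (round 2), closed(c) (round 4). stale(c) never appears in any round.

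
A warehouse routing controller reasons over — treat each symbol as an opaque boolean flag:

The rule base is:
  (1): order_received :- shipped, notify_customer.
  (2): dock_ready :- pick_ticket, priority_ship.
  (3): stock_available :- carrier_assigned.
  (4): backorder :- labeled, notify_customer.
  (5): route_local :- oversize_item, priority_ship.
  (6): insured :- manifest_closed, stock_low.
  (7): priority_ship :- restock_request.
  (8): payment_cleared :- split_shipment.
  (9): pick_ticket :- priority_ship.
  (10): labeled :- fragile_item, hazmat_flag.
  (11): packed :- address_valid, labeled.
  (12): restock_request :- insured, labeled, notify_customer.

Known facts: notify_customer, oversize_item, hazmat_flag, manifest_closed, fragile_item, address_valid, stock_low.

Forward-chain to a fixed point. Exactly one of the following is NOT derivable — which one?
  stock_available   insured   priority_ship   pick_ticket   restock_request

Round 1: (6) [insured :- manifest_closed, stock_low.]; (10) [labeled :- fragile_item, hazmat_flag.]. Adds insured, labeled.
Round 2: (4) [backorder :- labeled, notify_customer.]; (11) [packed :- address_valid, labeled.]; (12) [restock_request :- insured, labeled, notify_customer.]. Adds backorder, packed, restock_request.
Round 3: (7) [priority_ship :- restock_request.]. Adds priority_ship.
Round 4: (5) [route_local :- oversize_item, priority_ship.]; (9) [pick_ticket :- priority_ship.]. Adds route_local, pick_ticket.
Round 5: (2) [dock_ready :- pick_ticket, priority_ship.]. Adds dock_ready.
Derived: pick_ticket (round 4), insured (round 1), priority_ship (round 3), restock_request (round 2). stock_available never appears in any round.

stock_available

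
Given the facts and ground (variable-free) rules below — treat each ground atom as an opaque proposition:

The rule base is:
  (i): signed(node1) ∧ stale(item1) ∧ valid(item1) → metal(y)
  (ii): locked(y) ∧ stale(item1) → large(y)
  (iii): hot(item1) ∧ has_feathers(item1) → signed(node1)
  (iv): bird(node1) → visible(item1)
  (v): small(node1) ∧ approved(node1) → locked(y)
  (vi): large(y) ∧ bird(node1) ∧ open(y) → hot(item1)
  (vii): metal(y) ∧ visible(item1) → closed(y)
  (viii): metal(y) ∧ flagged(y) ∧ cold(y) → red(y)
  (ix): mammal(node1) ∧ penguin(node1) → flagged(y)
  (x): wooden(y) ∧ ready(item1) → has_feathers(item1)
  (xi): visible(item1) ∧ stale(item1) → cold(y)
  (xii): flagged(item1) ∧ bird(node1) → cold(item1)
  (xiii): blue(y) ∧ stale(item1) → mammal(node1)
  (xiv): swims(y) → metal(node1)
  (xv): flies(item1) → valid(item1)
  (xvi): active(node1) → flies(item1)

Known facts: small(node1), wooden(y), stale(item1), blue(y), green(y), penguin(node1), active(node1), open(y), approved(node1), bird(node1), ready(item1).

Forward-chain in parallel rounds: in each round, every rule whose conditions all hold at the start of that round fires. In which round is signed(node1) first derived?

Round 1 — (iv), (v), (x), (xiii), (xvi), derive visible(item1), locked(y), has_feathers(item1), mammal(node1), flies(item1).
Round 2 — (ii), (ix), (xi), (xv), derive large(y), flagged(y), cold(y), valid(item1).
Round 3 — (vi), derive hot(item1).
Round 4 — (iii), derive signed(node1).
signed(node1) first appears in round 4.

4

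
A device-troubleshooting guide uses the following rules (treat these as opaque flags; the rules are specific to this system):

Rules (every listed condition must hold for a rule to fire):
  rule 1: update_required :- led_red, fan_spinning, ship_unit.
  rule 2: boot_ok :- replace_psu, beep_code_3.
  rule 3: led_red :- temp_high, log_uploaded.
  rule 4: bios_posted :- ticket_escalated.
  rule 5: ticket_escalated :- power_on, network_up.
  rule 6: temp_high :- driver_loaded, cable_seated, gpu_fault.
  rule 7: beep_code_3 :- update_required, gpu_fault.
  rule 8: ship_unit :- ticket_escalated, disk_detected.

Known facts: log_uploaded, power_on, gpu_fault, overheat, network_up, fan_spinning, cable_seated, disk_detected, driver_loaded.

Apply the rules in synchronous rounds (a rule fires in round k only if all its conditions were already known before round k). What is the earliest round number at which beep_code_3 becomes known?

Round 1: rule 5 [ticket_escalated :- power_on, network_up.]; rule 6 [temp_high :- driver_loaded, cable_seated, gpu_fault.]. New: ticket_escalated, temp_high.
Round 2: rule 3 [led_red :- temp_high, log_uploaded.]; rule 4 [bios_posted :- ticket_escalated.]; rule 8 [ship_unit :- ticket_escalated, disk_detected.]. New: led_red, bios_posted, ship_unit.
Round 3: rule 1 [update_required :- led_red, fan_spinning, ship_unit.]. New: update_required.
Round 4: rule 7 [beep_code_3 :- update_required, gpu_fault.]. New: beep_code_3.
beep_code_3 first appears in round 4.

4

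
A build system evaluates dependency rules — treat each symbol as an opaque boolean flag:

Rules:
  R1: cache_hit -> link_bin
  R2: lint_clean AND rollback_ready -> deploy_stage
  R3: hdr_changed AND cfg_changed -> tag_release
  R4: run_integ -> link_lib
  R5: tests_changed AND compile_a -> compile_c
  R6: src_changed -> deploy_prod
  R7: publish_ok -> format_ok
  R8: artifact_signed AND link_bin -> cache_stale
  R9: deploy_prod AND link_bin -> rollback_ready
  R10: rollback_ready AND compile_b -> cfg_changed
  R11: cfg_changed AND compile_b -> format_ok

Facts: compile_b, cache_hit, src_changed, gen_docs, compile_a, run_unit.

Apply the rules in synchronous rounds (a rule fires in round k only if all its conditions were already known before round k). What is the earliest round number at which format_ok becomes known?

4

[1] R1 [cache_hit -> link_bin]; R6 [src_changed -> deploy_prod]. ⇒ new: link_bin, deploy_prod.
[2] R9 [deploy_prod AND link_bin -> rollback_ready]. ⇒ new: rollback_ready.
[3] R10 [rollback_ready AND compile_b -> cfg_changed]. ⇒ new: cfg_changed.
[4] R11 [cfg_changed AND compile_b -> format_ok]. ⇒ new: format_ok.
format_ok first appears in round 4.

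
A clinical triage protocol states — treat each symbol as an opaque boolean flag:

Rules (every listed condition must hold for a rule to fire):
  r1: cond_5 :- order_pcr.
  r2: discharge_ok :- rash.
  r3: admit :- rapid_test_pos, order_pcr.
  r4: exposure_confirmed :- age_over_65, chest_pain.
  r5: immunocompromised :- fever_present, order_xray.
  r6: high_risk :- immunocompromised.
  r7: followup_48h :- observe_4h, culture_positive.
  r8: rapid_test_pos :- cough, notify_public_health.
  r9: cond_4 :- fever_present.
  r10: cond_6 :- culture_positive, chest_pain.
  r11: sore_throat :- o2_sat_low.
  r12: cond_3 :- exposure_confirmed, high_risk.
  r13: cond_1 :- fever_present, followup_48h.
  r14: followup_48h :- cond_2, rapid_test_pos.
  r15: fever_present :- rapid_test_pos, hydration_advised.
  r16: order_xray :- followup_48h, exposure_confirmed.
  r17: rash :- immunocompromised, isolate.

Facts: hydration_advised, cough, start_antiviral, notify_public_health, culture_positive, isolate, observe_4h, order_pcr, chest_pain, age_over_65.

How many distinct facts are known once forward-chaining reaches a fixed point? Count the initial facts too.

25

Round 1 — r1, r4, r7, r8, r10, derive cond_5, exposure_confirmed, followup_48h, rapid_test_pos, cond_6.
Round 2 — r3, r15, r16, derive admit, fever_present, order_xray.
Round 3 — r5, r9, r13, derive immunocompromised, cond_4, cond_1.
Round 4 — r6, r17, derive high_risk, rash.
Round 5 — r2, r12, derive discharge_ok, cond_3.
Closure: {admit, age_over_65, chest_pain, cond_1, cond_3, cond_4, cond_5, cond_6, cough, culture_positive, discharge_ok, exposure_confirmed, fever_present, followup_48h, high_risk, hydration_advised, immunocompromised, isolate, notify_public_health, observe_4h, order_pcr, order_xray, rapid_test_pos, rash, start_antiviral} — 25 facts.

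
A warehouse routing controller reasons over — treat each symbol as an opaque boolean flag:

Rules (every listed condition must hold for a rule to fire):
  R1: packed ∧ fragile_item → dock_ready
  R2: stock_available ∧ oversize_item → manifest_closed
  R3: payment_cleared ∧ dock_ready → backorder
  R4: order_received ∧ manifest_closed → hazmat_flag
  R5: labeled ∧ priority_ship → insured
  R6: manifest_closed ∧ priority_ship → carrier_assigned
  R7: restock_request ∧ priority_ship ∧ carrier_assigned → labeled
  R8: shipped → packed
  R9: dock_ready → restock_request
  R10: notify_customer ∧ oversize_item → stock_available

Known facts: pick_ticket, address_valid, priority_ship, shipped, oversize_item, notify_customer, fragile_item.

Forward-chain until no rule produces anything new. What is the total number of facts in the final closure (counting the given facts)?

15

[1] R8 [shipped → packed]; R10 [notify_customer ∧ oversize_item → stock_available]. ⇒ new: packed, stock_available.
[2] R1 [packed ∧ fragile_item → dock_ready]; R2 [stock_available ∧ oversize_item → manifest_closed]. ⇒ new: dock_ready, manifest_closed.
[3] R6 [manifest_closed ∧ priority_ship → carrier_assigned]; R9 [dock_ready → restock_request]. ⇒ new: carrier_assigned, restock_request.
[4] R7 [restock_request ∧ priority_ship ∧ carrier_assigned → labeled]. ⇒ new: labeled.
[5] R5 [labeled ∧ priority_ship → insured]. ⇒ new: insured.
Closure: {address_valid, carrier_assigned, dock_ready, fragile_item, insured, labeled, manifest_closed, notify_customer, oversize_item, packed, pick_ticket, priority_ship, restock_request, shipped, stock_available} — 15 facts.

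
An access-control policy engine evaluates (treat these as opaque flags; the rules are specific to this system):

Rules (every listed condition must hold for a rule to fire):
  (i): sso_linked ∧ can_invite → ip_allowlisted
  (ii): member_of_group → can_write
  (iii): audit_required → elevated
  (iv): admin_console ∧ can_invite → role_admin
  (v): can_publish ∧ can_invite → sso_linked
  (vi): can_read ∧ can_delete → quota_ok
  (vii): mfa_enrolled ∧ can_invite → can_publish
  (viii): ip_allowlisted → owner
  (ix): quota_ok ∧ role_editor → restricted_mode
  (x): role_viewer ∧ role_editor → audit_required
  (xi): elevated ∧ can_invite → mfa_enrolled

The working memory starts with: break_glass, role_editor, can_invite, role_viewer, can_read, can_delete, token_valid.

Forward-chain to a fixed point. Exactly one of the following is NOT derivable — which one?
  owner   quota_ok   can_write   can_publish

can_write

[1] (vi) [can_read ∧ can_delete → quota_ok]; (x) [role_viewer ∧ role_editor → audit_required]. ⇒ new: quota_ok, audit_required.
[2] (iii) [audit_required → elevated]; (ix) [quota_ok ∧ role_editor → restricted_mode]. ⇒ new: elevated, restricted_mode.
[3] (xi) [elevated ∧ can_invite → mfa_enrolled]. ⇒ new: mfa_enrolled.
[4] (vii) [mfa_enrolled ∧ can_invite → can_publish]. ⇒ new: can_publish.
[5] (v) [can_publish ∧ can_invite → sso_linked]. ⇒ new: sso_linked.
[6] (i) [sso_linked ∧ can_invite → ip_allowlisted]. ⇒ new: ip_allowlisted.
[7] (viii) [ip_allowlisted → owner]. ⇒ new: owner.
Derived: quota_ok (round 1), can_publish (round 4), owner (round 7). can_write never appears in any round.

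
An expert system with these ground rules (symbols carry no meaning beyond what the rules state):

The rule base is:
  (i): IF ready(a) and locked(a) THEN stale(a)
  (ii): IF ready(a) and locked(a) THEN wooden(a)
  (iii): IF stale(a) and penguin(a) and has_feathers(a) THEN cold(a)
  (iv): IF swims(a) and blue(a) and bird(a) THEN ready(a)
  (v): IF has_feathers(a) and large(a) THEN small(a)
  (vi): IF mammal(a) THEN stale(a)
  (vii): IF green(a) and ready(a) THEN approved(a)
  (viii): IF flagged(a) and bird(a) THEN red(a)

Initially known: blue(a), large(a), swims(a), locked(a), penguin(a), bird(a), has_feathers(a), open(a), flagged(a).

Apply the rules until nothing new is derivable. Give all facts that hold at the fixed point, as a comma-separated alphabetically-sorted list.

bird(a), blue(a), cold(a), flagged(a), has_feathers(a), large(a), locked(a), open(a), penguin(a), ready(a), red(a), small(a), stale(a), swims(a), wooden(a)

Round 1 fires (iv), (v), (viii), giving ready(a), small(a), red(a).
Round 2 fires (i), (ii), giving stale(a), wooden(a).
Round 3 fires (iii), giving cold(a).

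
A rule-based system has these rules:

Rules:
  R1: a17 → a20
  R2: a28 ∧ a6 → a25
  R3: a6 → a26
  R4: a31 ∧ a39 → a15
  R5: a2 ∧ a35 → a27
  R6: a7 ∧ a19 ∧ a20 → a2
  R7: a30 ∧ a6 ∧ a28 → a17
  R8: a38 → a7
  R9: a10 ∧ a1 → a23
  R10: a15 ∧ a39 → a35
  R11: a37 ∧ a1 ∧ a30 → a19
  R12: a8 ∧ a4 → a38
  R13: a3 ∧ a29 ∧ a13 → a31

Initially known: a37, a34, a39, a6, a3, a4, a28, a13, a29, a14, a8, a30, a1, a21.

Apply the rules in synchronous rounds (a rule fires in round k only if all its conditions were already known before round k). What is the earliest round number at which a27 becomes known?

Round 1 — R2, R3, R7, R11, R12, R13, derive a25, a26, a17, a19, a38, a31.
Round 2 — R1, R4, R8, derive a20, a15, a7.
Round 3 — R6, R10, derive a2, a35.
Round 4 — R5, derive a27.
a27 first appears in round 4.

4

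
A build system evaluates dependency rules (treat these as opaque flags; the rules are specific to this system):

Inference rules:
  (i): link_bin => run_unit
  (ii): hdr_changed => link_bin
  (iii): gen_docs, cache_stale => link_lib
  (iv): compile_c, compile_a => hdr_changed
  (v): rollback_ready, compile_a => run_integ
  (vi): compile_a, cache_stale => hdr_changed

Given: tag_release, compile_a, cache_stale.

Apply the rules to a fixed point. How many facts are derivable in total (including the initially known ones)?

Round 1: (vi) [compile_a, cache_stale => hdr_changed]. New: hdr_changed.
Round 2: (ii) [hdr_changed => link_bin]. New: link_bin.
Round 3: (i) [link_bin => run_unit]. New: run_unit.
Closure: {cache_stale, compile_a, hdr_changed, link_bin, run_unit, tag_release} — 6 facts.

6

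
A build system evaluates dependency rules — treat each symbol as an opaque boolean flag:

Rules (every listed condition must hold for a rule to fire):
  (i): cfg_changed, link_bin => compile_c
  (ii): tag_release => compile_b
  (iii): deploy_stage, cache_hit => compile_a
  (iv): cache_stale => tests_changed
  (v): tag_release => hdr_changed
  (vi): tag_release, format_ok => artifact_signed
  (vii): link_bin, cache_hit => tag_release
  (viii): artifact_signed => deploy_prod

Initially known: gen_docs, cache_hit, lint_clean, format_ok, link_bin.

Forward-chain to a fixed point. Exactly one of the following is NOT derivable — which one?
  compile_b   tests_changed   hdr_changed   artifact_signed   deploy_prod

Round 1 fires (vii), giving tag_release.
Round 2 fires (ii), (v), (vi), giving compile_b, hdr_changed, artifact_signed.
Round 3 fires (viii), giving deploy_prod.
Derived: hdr_changed (round 2), artifact_signed (round 2), compile_b (round 2), deploy_prod (round 3). tests_changed never appears in any round.

tests_changed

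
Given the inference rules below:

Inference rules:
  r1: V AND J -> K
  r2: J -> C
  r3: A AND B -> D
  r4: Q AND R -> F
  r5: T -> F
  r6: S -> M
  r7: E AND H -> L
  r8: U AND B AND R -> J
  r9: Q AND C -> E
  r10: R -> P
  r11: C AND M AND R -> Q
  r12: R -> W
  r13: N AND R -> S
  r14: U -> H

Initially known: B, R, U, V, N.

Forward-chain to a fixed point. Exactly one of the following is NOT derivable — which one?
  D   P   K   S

Round 1: r8 [U AND B AND R -> J]; r10 [R -> P]; r12 [R -> W]; r13 [N AND R -> S]; r14 [U -> H]. New: J, P, W, S, H.
Round 2: r1 [V AND J -> K]; r2 [J -> C]; r6 [S -> M]. New: K, C, M.
Round 3: r11 [C AND M AND R -> Q]. New: Q.
Round 4: r4 [Q AND R -> F]; r9 [Q AND C -> E]. New: F, E.
Round 5: r7 [E AND H -> L]. New: L.
Derived: S (round 1), P (round 1), K (round 2). D never appears in any round.

D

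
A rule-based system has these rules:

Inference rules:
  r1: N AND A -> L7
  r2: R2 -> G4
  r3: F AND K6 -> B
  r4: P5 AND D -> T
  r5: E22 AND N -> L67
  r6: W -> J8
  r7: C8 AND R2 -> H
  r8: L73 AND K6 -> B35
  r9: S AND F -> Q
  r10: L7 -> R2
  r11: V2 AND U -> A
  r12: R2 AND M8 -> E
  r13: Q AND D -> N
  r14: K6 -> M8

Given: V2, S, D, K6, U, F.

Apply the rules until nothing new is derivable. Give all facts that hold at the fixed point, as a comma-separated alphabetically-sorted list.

A, B, D, E, F, G4, K6, L7, M8, N, Q, R2, S, U, V2

Round 1: r3 [F AND K6 -> B]; r9 [S AND F -> Q]; r11 [V2 AND U -> A]; r14 [K6 -> M8]. Adds B, Q, A, M8.
Round 2: r13 [Q AND D -> N]. Adds N.
Round 3: r1 [N AND A -> L7]. Adds L7.
Round 4: r10 [L7 -> R2]. Adds R2.
Round 5: r2 [R2 -> G4]; r12 [R2 AND M8 -> E]. Adds G4, E.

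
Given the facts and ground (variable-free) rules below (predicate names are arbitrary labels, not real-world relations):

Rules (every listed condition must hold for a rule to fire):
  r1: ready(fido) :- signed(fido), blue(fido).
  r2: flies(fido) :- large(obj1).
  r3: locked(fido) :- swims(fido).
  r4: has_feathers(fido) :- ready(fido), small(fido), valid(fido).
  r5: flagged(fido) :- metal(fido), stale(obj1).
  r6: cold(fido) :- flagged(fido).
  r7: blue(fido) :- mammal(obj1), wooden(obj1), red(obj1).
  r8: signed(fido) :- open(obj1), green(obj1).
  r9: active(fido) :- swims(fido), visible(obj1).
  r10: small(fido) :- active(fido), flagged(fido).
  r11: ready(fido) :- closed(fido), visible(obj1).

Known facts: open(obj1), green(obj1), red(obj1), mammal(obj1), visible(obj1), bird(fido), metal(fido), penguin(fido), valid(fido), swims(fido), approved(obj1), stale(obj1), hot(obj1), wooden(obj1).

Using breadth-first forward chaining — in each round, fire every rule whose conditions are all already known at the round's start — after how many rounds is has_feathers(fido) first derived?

Round 1: r3 [locked(fido) :- swims(fido).]; r5 [flagged(fido) :- metal(fido), stale(obj1).]; r7 [blue(fido) :- mammal(obj1), wooden(obj1), red(obj1).]; r8 [signed(fido) :- open(obj1), green(obj1).]; r9 [active(fido) :- swims(fido), visible(obj1).]. Adds locked(fido), flagged(fido), blue(fido), signed(fido), active(fido).
Round 2: r1 [ready(fido) :- signed(fido), blue(fido).]; r6 [cold(fido) :- flagged(fido).]; r10 [small(fido) :- active(fido), flagged(fido).]. Adds ready(fido), cold(fido), small(fido).
Round 3: r4 [has_feathers(fido) :- ready(fido), small(fido), valid(fido).]. Adds has_feathers(fido).
has_feathers(fido) first appears in round 3.

3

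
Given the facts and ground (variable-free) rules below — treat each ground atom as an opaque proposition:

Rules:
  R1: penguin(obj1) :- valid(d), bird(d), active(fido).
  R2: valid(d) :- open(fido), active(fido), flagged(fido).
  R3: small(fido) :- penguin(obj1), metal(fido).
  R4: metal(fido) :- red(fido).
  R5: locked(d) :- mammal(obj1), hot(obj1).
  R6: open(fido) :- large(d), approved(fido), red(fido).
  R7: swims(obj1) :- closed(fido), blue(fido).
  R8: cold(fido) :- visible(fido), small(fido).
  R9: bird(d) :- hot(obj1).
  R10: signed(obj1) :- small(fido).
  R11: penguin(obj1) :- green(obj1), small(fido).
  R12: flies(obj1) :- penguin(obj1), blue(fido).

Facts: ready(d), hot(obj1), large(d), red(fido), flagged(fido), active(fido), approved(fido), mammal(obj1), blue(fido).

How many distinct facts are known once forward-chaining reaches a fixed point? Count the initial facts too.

18

Round 1 fires R4, R5, R6, R9, giving metal(fido), locked(d), open(fido), bird(d).
Round 2 fires R2, giving valid(d).
Round 3 fires R1, giving penguin(obj1).
Round 4 fires R3, R12, giving small(fido), flies(obj1).
Round 5 fires R10, giving signed(obj1).
Closure: {active(fido), approved(fido), bird(d), blue(fido), flagged(fido), flies(obj1), hot(obj1), large(d), locked(d), mammal(obj1), metal(fido), open(fido), penguin(obj1), ready(d), red(fido), signed(obj1), small(fido), valid(d)} — 18 facts.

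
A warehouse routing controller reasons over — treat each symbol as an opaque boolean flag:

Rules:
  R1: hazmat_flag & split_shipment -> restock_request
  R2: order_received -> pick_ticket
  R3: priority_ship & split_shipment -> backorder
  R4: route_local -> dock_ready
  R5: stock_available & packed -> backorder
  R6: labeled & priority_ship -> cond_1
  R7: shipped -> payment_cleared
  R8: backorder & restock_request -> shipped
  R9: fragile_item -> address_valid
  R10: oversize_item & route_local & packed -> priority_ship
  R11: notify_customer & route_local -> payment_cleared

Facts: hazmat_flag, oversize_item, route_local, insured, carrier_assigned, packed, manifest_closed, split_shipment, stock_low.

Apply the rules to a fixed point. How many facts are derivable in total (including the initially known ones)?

Round 1: R1 [hazmat_flag & split_shipment -> restock_request]; R4 [route_local -> dock_ready]; R10 [oversize_item & route_local & packed -> priority_ship]. Adds restock_request, dock_ready, priority_ship.
Round 2: R3 [priority_ship & split_shipment -> backorder]. Adds backorder.
Round 3: R8 [backorder & restock_request -> shipped]. Adds shipped.
Round 4: R7 [shipped -> payment_cleared]. Adds payment_cleared.
Closure: {backorder, carrier_assigned, dock_ready, hazmat_flag, insured, manifest_closed, oversize_item, packed, payment_cleared, priority_ship, restock_request, route_local, shipped, split_shipment, stock_low} — 15 facts.

15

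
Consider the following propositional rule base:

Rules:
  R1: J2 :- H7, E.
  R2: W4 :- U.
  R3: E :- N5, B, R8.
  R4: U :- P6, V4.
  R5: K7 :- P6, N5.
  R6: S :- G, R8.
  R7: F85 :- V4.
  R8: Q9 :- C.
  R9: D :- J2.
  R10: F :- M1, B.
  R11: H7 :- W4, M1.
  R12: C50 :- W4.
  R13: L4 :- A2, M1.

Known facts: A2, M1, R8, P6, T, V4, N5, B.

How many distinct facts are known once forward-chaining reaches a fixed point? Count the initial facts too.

Round 1 fires R3, R4, R5, R7, R10, R13, giving E, U, K7, F85, F, L4.
Round 2 fires R2, giving W4.
Round 3 fires R11, R12, giving H7, C50.
Round 4 fires R1, giving J2.
Round 5 fires R9, giving D.
Closure: {A2, B, C50, D, E, F, F85, H7, J2, K7, L4, M1, N5, P6, R8, T, U, V4, W4} — 19 facts.

19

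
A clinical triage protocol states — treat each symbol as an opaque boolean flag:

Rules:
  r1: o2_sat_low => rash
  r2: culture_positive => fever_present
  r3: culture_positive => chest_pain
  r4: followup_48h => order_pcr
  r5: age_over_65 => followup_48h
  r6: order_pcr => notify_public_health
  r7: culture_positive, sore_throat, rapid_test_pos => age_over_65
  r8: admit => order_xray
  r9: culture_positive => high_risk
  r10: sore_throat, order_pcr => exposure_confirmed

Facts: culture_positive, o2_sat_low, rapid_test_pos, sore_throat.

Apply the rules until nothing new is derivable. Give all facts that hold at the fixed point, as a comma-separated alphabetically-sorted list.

Round 1: r1 [o2_sat_low => rash]; r2 [culture_positive => fever_present]; r3 [culture_positive => chest_pain]; r7 [culture_positive, sore_throat, rapid_test_pos => age_over_65]; r9 [culture_positive => high_risk]. New: rash, fever_present, chest_pain, age_over_65, high_risk.
Round 2: r5 [age_over_65 => followup_48h]. New: followup_48h.
Round 3: r4 [followup_48h => order_pcr]. New: order_pcr.
Round 4: r6 [order_pcr => notify_public_health]; r10 [sore_throat, order_pcr => exposure_confirmed]. New: notify_public_health, exposure_confirmed.

age_over_65, chest_pain, culture_positive, exposure_confirmed, fever_present, followup_48h, high_risk, notify_public_health, o2_sat_low, order_pcr, rapid_test_pos, rash, sore_throat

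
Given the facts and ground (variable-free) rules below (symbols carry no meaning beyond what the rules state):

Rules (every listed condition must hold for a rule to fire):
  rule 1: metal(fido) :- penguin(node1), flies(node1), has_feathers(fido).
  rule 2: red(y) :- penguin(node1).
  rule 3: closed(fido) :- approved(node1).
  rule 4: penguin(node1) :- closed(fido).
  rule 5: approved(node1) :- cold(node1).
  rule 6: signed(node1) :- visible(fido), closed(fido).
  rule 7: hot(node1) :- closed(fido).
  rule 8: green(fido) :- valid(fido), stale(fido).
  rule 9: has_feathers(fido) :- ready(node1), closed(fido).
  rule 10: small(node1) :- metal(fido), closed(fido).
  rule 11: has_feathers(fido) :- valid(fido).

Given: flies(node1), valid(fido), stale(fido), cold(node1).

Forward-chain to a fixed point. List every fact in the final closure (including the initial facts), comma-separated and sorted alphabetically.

approved(node1), closed(fido), cold(node1), flies(node1), green(fido), has_feathers(fido), hot(node1), metal(fido), penguin(node1), red(y), small(node1), stale(fido), valid(fido)

Round 1 fires rule 5, rule 8, rule 11, giving approved(node1), green(fido), has_feathers(fido).
Round 2 fires rule 3, giving closed(fido).
Round 3 fires rule 4, rule 7, giving penguin(node1), hot(node1).
Round 4 fires rule 1, rule 2, giving metal(fido), red(y).
Round 5 fires rule 10, giving small(node1).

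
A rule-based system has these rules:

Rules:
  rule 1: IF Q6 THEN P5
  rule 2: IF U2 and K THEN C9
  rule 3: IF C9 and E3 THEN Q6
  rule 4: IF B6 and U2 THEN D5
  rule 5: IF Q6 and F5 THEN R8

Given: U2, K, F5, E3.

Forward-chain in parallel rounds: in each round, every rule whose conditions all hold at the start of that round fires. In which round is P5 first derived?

Round 1 — rule 2, derive C9.
Round 2 — rule 3, derive Q6.
Round 3 — rule 1, rule 5, derive P5, R8.
P5 first appears in round 3.

3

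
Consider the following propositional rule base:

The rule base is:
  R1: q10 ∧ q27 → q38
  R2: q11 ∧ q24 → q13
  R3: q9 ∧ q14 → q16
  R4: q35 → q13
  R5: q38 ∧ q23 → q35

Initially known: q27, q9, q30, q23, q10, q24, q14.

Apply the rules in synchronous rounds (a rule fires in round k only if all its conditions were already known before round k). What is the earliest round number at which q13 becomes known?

Round 1: R1 [q10 ∧ q27 → q38]; R3 [q9 ∧ q14 → q16]. Adds q38, q16.
Round 2: R5 [q38 ∧ q23 → q35]. Adds q35.
Round 3: R4 [q35 → q13]. Adds q13.
q13 first appears in round 3.

3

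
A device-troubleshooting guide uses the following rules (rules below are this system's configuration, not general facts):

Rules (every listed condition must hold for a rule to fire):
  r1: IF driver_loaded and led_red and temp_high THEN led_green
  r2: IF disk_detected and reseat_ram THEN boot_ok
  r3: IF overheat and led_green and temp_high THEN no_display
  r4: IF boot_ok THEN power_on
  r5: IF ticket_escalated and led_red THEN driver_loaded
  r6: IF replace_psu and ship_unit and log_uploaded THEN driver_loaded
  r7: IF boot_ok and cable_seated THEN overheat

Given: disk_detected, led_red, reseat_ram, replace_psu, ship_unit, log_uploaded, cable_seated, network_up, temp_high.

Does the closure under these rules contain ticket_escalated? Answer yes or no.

[1] r2 [IF disk_detected and reseat_ram THEN boot_ok]; r6 [IF replace_psu and ship_unit and log_uploaded THEN driver_loaded]. ⇒ new: boot_ok, driver_loaded.
[2] r1 [IF driver_loaded and led_red and temp_high THEN led_green]; r4 [IF boot_ok THEN power_on]; r7 [IF boot_ok and cable_seated THEN overheat]. ⇒ new: led_green, power_on, overheat.
[3] r3 [IF overheat and led_green and temp_high THEN no_display]. ⇒ new: no_display.
Fixed point reached. No rule has ticket_escalated as a consequent, and it is not given.

no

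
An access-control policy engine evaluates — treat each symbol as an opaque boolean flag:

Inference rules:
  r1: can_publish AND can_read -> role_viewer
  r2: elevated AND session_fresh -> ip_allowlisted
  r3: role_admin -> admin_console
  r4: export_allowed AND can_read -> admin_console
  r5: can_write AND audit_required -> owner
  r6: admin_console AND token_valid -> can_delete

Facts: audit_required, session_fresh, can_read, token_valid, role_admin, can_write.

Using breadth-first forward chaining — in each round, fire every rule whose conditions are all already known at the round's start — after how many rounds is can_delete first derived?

Round 1: r3 [role_admin -> admin_console]; r5 [can_write AND audit_required -> owner]. Adds admin_console, owner.
Round 2: r6 [admin_console AND token_valid -> can_delete]. Adds can_delete.
can_delete first appears in round 2.

2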